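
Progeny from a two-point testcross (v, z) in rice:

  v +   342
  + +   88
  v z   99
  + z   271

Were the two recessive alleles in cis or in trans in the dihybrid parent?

The two most frequent classes are + z (271) and v + (342); these are the parental (non-recombinant) types.
So the F1 carried + z on one chromosome and v + on the other — the recessive alleles are on opposite chromosomes (trans / repulsion).

trans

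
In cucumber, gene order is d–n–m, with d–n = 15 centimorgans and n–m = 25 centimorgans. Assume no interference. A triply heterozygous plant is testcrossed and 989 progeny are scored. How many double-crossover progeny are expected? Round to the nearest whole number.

37

Map distances give recombination frequencies of 0.150 and 0.250 for the two intervals.
With no interference, expected double-crossover frequency = 0.150 × 0.250 = 0.03750.
Expected number = 0.03750 × 989 = 37.09 ≈ 37.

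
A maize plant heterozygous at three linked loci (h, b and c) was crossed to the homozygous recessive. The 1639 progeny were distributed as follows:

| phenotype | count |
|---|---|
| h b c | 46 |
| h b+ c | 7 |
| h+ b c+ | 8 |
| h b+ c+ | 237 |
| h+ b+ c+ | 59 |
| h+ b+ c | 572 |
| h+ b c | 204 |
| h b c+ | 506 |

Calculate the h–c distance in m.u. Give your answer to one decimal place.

The two most frequent reciprocal classes, h+ b+ c and h b c+, are the parental types, so the F1 was h+ b+ c / h b c+.
The two rarest classes, h b+ c and h+ b c+, are the double crossovers. Comparing them with the parentals, only the h allele has switched, so h is the middle locus and the order is c – h – b.
Crossovers in the c–h interval produce the single-crossover classes h+ b+ c+ and h b c (59 + 46 = 105) plus the double crossovers (15).
RF(c–h) = (105 + 15) / 1639 = 120/1639 = 0.0732 → 7.3 m.u.

7.3 m.u.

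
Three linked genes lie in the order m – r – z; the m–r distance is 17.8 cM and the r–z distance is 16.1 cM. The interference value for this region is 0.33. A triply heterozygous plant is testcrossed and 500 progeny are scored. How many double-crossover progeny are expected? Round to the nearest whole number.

Map distances give recombination frequencies of 0.178 and 0.161 for the two intervals.
With interference 0.33 (so coincidence = 0.67), expected double-crossover frequency = 0.178 × 0.161 × 0.67 = 0.01920.
Expected number = 0.01920 × 500 = 9.60 ≈ 10.

10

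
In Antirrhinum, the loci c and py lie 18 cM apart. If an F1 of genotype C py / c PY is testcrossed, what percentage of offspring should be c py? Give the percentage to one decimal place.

9.0%

A map distance of 18 cM corresponds to a recombination frequency of 0.180.
The F1 is C py / c PY, so c py is a recombinant gamete class with expected frequency r/2 = 0.180/2 = 0.0900.
That is 0.0900 = 9.0% of the progeny.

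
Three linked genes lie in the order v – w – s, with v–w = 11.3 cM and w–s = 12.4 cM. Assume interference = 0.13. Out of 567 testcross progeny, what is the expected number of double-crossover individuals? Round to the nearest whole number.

7

Map distances give recombination frequencies of 0.113 and 0.124 for the two intervals.
With interference 0.13 (so coincidence = 0.87), expected double-crossover frequency = 0.113 × 0.124 × 0.87 = 0.01219.
Expected number = 0.01219 × 567 = 6.91 ≈ 7.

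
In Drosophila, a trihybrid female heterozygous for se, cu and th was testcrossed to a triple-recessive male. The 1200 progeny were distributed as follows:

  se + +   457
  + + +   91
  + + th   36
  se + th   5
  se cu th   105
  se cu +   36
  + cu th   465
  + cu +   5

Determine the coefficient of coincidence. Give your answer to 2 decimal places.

The two most frequent reciprocal classes, se + + and + cu th, are the parental types, so the F1 was se + + / + cu th.
The two rarest classes, se + th and + cu +, are the double crossovers. Comparing them with the parentals, only the th allele has switched, so th is the middle locus and the order is se – th – cu.
se–th: (196 + 10)/1200 = 0.1717; th–cu: (72 + 10)/1200 = 0.0683.
Expected DCO frequency = 0.1717 × 0.0683 ≈ 0.01173; observed = 10/1200 ≈ 0.00833.
Coefficient of coincidence = 0.00833/0.01173 ≈ 0.71.

0.71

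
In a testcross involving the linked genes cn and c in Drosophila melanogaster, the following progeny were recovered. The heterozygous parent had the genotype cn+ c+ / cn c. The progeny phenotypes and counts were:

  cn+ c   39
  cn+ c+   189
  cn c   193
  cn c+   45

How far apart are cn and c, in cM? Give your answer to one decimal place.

The recombinant classes are cn+ c and cn c+: 39 + 45 = 84.
Recombination frequency = 84/466 = 0.1803 ≈ 18.0%, i.e. 18.0 cM.

18.0 cM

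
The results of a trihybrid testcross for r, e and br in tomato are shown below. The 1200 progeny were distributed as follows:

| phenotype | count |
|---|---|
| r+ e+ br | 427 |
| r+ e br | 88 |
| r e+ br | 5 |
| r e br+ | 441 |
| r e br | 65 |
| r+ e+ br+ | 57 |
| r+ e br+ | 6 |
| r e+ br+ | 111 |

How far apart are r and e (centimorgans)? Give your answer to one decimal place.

The two most frequent reciprocal classes, r+ e+ br and r e br+, are the parental types, so the F1 was r+ e+ br / r e br+.
The two rarest classes, r e+ br and r+ e br+, are the double crossovers. Comparing them with the parentals, only the r allele has switched, so r is the middle locus and the order is e – r – br.
Crossovers in the e–r interval produce the single-crossover classes r+ e br and r e+ br+ (88 + 111 = 199) plus the double crossovers (11).
RF(e–r) = (199 + 11) / 1200 = 210/1200 = 0.1750 → 17.5 centimorgans.

17.5 centimorgans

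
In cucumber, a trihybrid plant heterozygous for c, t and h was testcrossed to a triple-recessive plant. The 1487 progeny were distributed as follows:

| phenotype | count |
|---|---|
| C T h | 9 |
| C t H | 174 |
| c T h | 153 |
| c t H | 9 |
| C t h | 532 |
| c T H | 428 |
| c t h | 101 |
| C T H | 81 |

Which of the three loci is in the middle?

t

The two most frequent reciprocal classes, C t h and c T H, are the parental types, so the F1 was C t h / c T H.
The two rarest classes, C T h and c t H, are the double crossovers. Comparing them with the parentals, only the t allele has switched, so t is the middle locus and the order is h – t – c.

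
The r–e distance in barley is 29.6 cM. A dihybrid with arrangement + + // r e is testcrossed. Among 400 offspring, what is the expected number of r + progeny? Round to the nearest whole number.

59

A map distance of 29.6 cM corresponds to a recombination frequency of 0.296.
The F1 is + + / r e, so r + is a recombinant gamete class with expected frequency r/2 = 0.296/2 = 0.1480.
Expected number = 0.1480 × 400 = 59.20 ≈ 59.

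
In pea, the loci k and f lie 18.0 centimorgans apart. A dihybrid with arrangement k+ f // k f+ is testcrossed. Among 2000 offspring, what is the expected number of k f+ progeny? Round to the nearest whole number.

A map distance of 18.0 centimorgans corresponds to a recombination frequency of 0.180.
The F1 is k+ f / k f+, so k f+ is a parental gamete class with expected frequency (1 − r)/2 = 0.820/2 = 0.4100.
Expected number = 0.4100 × 2000 = 820.00 ≈ 820.

820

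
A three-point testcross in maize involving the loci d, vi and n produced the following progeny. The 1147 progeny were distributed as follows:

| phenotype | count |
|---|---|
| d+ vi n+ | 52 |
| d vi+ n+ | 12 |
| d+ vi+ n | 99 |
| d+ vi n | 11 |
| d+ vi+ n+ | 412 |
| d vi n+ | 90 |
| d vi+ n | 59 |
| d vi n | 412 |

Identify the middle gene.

d

The two most frequent reciprocal classes, d+ vi+ n+ and d vi n, are the parental types, so the F1 was d+ vi+ n+ / d vi n.
The two rarest classes, d vi+ n+ and d+ vi n, are the double crossovers. Comparing them with the parentals, only the d allele has switched, so d is the middle locus and the order is vi – d – n.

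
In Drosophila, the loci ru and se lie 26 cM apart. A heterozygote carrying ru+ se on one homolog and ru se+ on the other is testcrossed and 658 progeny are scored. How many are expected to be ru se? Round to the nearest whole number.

86

A map distance of 26 cM corresponds to a recombination frequency of 0.260.
The F1 is ru+ se / ru se+, so ru se is a recombinant gamete class with expected frequency r/2 = 0.260/2 = 0.1300.
Expected number = 0.1300 × 658 = 85.54 ≈ 86.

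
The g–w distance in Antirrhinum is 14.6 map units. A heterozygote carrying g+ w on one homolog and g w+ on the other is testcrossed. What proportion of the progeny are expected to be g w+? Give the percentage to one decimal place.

A map distance of 14.6 map units corresponds to a recombination frequency of 0.146.
The F1 is g+ w / g w+, so g w+ is a parental gamete class with expected frequency (1 − r)/2 = 0.854/2 = 0.4270.
That is 0.4270 = 42.7% of the progeny.

42.7%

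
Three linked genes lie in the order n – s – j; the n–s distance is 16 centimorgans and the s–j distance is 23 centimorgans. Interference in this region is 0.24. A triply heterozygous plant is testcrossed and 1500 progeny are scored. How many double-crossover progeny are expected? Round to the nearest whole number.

Map distances give recombination frequencies of 0.160 and 0.230 for the two intervals.
With interference 0.24 (so coincidence = 0.76), expected double-crossover frequency = 0.160 × 0.230 × 0.76 = 0.02797.
Expected number = 0.02797 × 1500 = 41.95 ≈ 42.

42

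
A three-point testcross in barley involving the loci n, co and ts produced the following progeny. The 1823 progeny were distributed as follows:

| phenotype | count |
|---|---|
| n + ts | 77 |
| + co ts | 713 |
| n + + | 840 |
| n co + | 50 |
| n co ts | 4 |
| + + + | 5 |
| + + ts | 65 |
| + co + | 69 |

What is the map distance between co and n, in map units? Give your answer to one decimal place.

The two most frequent reciprocal classes, + co ts and n + +, are the parental types, so the F1 was + co ts / n + +.
The two rarest classes, n co ts and + + +, are the double crossovers. Comparing them with the parentals, only the n allele has switched, so n is the middle locus and the order is ts – n – co.
Crossovers in the n–co interval produce the single-crossover classes + + ts and n co + (65 + 50 = 115) plus the double crossovers (9).
RF(n–co) = (115 + 9) / 1823 = 124/1823 = 0.0680 → 6.8 map units.

6.8 map units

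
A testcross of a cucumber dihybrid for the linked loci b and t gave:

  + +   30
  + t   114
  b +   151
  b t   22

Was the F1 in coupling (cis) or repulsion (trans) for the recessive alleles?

trans

The two most frequent classes are + t (114) and b + (151); these are the parental (non-recombinant) types.
So the F1 carried + t on one chromosome and b + on the other — the recessive alleles are on opposite chromosomes (trans / repulsion).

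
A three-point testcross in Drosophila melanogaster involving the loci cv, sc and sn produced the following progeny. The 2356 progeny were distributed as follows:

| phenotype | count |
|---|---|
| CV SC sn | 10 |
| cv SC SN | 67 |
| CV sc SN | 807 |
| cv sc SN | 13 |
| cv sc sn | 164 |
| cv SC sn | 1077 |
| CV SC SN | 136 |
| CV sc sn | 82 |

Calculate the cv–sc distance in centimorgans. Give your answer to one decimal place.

13.7 centimorgans

The two most frequent reciprocal classes, CV sc SN and cv SC sn, are the parental types, so the F1 was CV sc SN / cv SC sn.
The two rarest classes, cv sc SN and CV SC sn, are the double crossovers. Comparing them with the parentals, only the cv allele has switched, so cv is the middle locus and the order is sc – cv – sn.
Crossovers in the sc–cv interval produce the single-crossover classes CV SC SN and cv sc sn (136 + 164 = 300) plus the double crossovers (23).
RF(sc–cv) = (300 + 23) / 2356 = 323/2356 = 0.1371 → 13.7 centimorgans.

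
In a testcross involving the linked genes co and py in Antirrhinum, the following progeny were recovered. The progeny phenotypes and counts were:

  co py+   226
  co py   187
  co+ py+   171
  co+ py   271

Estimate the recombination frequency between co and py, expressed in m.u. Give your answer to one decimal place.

The two most frequent classes, co+ py (271) and co py+ (226), are the parental types, so the F1 was co+ py / co py+.
The recombinant classes are co+ py+ and co py: 171 + 187 = 358.
Recombination frequency = 358/855 = 0.4187 ≈ 41.9%, i.e. 41.9 m.u.

41.9 m.u.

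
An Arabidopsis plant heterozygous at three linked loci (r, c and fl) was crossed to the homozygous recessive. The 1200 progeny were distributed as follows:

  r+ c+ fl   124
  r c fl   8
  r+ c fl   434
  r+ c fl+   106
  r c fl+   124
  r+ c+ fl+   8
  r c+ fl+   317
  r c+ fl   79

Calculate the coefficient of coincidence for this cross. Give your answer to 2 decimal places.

The two most frequent reciprocal classes, r c+ fl+ and r+ c fl, are the parental types, so the F1 was r c+ fl+ / r+ c fl.
The two rarest classes, r+ c+ fl+ and r c fl, are the double crossovers. Comparing them with the parentals, only the r allele has switched, so r is the middle locus and the order is c – r – fl.
c–r: (248 + 16)/1200 = 0.2200; r–fl: (185 + 16)/1200 = 0.1675.
Expected DCO frequency = 0.2200 × 0.1675 ≈ 0.03685; observed = 16/1200 ≈ 0.01333.
Coefficient of coincidence = 0.01333/0.03685 ≈ 0.36.

0.36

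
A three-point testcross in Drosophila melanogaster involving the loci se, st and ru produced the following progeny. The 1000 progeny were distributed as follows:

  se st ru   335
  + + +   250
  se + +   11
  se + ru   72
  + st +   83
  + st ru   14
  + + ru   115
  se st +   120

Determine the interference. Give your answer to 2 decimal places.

0.47

The two most frequent reciprocal classes, + + + and se st ru, are the parental types, so the F1 was + + + / se st ru.
The two rarest classes, se + + and + st ru, are the double crossovers. Comparing them with the parentals, only the se allele has switched, so se is the middle locus and the order is st – se – ru.
st–se: (155 + 25)/1000 = 0.1800; se–ru: (235 + 25)/1000 = 0.2600.
Expected DCO frequency = 0.1800 × 0.2600 ≈ 0.04680; observed = 25/1000 ≈ 0.02500.
Coefficient of coincidence = 0.02500/0.04680 ≈ 0.53; interference = 1 − 0.53 = 0.47.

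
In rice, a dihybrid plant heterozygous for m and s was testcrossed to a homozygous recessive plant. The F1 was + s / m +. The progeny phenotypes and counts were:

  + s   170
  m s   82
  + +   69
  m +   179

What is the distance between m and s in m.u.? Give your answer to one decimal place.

The recombinant classes are + + and m s: 69 + 82 = 151.
Recombination frequency = 151/500 = 0.3020 ≈ 30.2%, i.e. 30.2 m.u.

30.2 m.u.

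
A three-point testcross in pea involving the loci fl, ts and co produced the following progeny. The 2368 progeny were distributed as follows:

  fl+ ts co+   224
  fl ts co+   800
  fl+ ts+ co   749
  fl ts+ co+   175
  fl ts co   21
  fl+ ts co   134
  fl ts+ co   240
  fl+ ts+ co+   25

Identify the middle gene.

co

The two most frequent reciprocal classes, fl+ ts+ co and fl ts co+, are the parental types, so the F1 was fl+ ts+ co / fl ts co+.
The two rarest classes, fl+ ts+ co+ and fl ts co, are the double crossovers. Comparing them with the parentals, only the co allele has switched, so co is the middle locus and the order is fl – co – ts.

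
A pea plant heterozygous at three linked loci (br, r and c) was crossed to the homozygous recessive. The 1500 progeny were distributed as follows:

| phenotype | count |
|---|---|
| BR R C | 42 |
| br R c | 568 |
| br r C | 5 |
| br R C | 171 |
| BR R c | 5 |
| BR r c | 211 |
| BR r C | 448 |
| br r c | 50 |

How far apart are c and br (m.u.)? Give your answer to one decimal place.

26.1 m.u.

The two most frequent reciprocal classes, BR r C and br R c, are the parental types, so the F1 was BR r C / br R c.
The two rarest classes, br r C and BR R c, are the double crossovers. Comparing them with the parentals, only the br allele has switched, so br is the middle locus and the order is r – br – c.
Crossovers in the br–c interval produce the single-crossover classes BR r c and br R C (211 + 171 = 382) plus the double crossovers (10).
RF(br–c) = (382 + 10) / 1500 = 392/1500 = 0.2613 → 26.1 m.u.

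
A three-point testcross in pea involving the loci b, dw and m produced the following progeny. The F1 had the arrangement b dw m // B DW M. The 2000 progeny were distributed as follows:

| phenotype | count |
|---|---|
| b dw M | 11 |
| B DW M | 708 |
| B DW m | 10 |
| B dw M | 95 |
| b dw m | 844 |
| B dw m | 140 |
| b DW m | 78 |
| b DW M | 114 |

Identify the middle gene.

The two rarest classes, b dw M and B DW m, are the double crossovers. Comparing them with the parentals, only the m allele has switched, so m is the middle locus and the order is dw – m – b.

m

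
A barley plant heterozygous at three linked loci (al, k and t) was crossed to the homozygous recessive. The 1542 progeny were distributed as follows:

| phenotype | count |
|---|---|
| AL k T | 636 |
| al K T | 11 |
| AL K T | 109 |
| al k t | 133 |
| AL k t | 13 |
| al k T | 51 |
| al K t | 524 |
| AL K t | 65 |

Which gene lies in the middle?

t

The two most frequent reciprocal classes, al K t and AL k T, are the parental types, so the F1 was al K t / AL k T.
The two rarest classes, al K T and AL k t, are the double crossovers. Comparing them with the parentals, only the t allele has switched, so t is the middle locus and the order is k – t – al.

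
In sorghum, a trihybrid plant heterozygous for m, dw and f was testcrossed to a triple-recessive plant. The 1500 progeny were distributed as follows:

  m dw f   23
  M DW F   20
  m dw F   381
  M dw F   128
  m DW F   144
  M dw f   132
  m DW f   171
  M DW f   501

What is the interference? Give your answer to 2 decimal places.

0.41

The two most frequent reciprocal classes, m dw F and M DW f, are the parental types, so the F1 was m dw F / M DW f.
The two rarest classes, m dw f and M DW F, are the double crossovers. Comparing them with the parentals, only the f allele has switched, so f is the middle locus and the order is m – f – dw.
m–f: (299 + 43)/1500 = 0.2280; f–dw: (276 + 43)/1500 = 0.2127.
Expected DCO frequency = 0.2280 × 0.2127 ≈ 0.04850; observed = 43/1500 ≈ 0.02867.
Coefficient of coincidence = 0.02867/0.04850 ≈ 0.59; interference = 1 − 0.59 = 0.41.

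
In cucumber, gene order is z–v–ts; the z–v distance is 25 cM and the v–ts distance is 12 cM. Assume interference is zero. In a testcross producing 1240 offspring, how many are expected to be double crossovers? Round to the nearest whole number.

37

Map distances give recombination frequencies of 0.250 and 0.120 for the two intervals.
With no interference, expected double-crossover frequency = 0.250 × 0.120 = 0.03000.
Expected number = 0.03000 × 1240 = 37.20 ≈ 37.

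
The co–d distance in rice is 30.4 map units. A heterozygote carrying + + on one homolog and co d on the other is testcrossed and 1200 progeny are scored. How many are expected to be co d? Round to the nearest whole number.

418

A map distance of 30.4 map units corresponds to a recombination frequency of 0.304.
The F1 is + + / co d, so co d is a parental gamete class with expected frequency (1 − r)/2 = 0.696/2 = 0.3480.
Expected number = 0.3480 × 1200 = 417.60 ≈ 418.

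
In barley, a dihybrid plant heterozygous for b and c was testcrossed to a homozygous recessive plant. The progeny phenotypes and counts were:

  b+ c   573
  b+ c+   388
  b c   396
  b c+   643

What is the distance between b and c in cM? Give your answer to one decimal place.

The two most frequent classes, b+ c (573) and b c+ (643), are the parental types, so the F1 was b+ c / b c+.
The recombinant classes are b+ c+ and b c: 388 + 396 = 784.
Recombination frequency = 784/2000 = 0.3920 ≈ 39.2%, i.e. 39.2 cM.

39.2 cM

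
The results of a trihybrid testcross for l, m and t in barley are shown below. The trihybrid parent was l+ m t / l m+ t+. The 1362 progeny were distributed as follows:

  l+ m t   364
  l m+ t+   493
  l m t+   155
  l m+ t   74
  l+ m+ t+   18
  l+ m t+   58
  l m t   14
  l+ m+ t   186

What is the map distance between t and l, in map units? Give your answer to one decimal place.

12.0 map units

The two rarest classes, l m t and l+ m+ t+, are the double crossovers. Comparing them with the parentals, only the l allele has switched, so l is the middle locus and the order is t – l – m.
Crossovers in the t–l interval produce the single-crossover classes l+ m t+ and l m+ t (58 + 74 = 132) plus the double crossovers (32).
RF(t–l) = (132 + 32) / 1362 = 164/1362 = 0.1204 → 12.0 map units.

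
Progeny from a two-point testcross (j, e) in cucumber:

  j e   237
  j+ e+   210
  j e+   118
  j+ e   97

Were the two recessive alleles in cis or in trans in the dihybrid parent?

The two most frequent classes are j+ e+ (210) and j e (237); these are the parental (non-recombinant) types.
So the F1 carried j+ e+ on one chromosome and j e on the other — the recessive alleles are on the same chromosome (cis / coupling).

cis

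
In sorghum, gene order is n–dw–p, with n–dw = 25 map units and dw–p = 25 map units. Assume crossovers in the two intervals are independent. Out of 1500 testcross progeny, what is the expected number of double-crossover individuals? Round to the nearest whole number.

Map distances give recombination frequencies of 0.250 and 0.250 for the two intervals.
With no interference, expected double-crossover frequency = 0.250 × 0.250 = 0.06250.
Expected number = 0.06250 × 1500 = 93.75 ≈ 94.

94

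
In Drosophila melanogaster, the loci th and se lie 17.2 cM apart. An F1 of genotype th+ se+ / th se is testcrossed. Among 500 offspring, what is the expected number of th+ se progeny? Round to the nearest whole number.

43

A map distance of 17.2 cM corresponds to a recombination frequency of 0.172.
The F1 is th+ se+ / th se, so th+ se is a recombinant gamete class with expected frequency r/2 = 0.172/2 = 0.0860.
Expected number = 0.0860 × 500 = 43.00 ≈ 43.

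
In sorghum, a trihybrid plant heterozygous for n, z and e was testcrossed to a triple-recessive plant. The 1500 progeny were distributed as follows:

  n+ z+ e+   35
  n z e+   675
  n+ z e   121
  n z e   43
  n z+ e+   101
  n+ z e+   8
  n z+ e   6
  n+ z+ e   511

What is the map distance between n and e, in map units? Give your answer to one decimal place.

6.1 map units

The two most frequent reciprocal classes, n z e+ and n+ z+ e, are the parental types, so the F1 was n z e+ / n+ z+ e.
The two rarest classes, n+ z e+ and n z+ e, are the double crossovers. Comparing them with the parentals, only the n allele has switched, so n is the middle locus and the order is z – n – e.
Crossovers in the n–e interval produce the single-crossover classes n z e and n+ z+ e+ (43 + 35 = 78) plus the double crossovers (14).
RF(n–e) = (78 + 14) / 1500 = 92/1500 = 0.0613 → 6.1 map units.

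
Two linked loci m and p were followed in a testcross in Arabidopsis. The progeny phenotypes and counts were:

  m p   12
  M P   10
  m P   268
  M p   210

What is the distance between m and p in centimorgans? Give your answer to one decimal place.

4.4 centimorgans

The two most frequent classes, M p (210) and m P (268), are the parental types, so the F1 was M p / m P.
The recombinant classes are M P and m p: 10 + 12 = 22.
Recombination frequency = 22/500 = 0.0440 ≈ 4.4%, i.e. 4.4 centimorgans.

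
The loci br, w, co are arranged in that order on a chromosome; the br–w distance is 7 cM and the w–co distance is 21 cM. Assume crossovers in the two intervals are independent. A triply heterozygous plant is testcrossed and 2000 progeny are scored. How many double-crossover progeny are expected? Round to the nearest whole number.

29

Map distances give recombination frequencies of 0.070 and 0.210 for the two intervals.
With no interference, expected double-crossover frequency = 0.070 × 0.210 = 0.01470.
Expected number = 0.01470 × 2000 = 29.40 ≈ 29.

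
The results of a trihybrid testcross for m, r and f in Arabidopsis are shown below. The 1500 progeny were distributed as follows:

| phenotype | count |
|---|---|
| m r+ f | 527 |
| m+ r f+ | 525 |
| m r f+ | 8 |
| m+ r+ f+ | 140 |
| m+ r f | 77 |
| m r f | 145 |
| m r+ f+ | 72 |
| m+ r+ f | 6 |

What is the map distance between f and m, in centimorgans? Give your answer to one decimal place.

The two most frequent reciprocal classes, m r+ f and m+ r f+, are the parental types, so the F1 was m r+ f / m+ r f+.
The two rarest classes, m+ r+ f and m r f+, are the double crossovers. Comparing them with the parentals, only the m allele has switched, so m is the middle locus and the order is f – m – r.
Crossovers in the f–m interval produce the single-crossover classes m r+ f+ and m+ r f (72 + 77 = 149) plus the double crossovers (14).
RF(f–m) = (149 + 14) / 1500 = 163/1500 = 0.1087 → 10.9 centimorgans.

10.9 centimorgans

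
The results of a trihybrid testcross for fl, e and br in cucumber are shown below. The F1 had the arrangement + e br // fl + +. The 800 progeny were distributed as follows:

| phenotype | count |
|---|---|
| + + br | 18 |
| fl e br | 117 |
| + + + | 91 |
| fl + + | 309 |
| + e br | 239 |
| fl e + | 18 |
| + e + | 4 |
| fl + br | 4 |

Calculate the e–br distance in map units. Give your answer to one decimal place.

The two rarest classes, + e + and fl + br, are the double crossovers. Comparing them with the parentals, only the br allele has switched, so br is the middle locus and the order is fl – br – e.
Crossovers in the br–e interval produce the single-crossover classes + + br and fl e + (18 + 18 = 36) plus the double crossovers (8).
RF(br–e) = (36 + 8) / 800 = 44/800 = 0.0550 → 5.5 map units.

5.5 map units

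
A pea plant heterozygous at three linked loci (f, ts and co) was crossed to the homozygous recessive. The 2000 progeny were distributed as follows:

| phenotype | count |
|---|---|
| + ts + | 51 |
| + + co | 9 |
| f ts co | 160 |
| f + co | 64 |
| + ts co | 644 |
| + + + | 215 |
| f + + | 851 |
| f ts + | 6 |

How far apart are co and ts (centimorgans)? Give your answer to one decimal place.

6.5 centimorgans

The two most frequent reciprocal classes, + ts co and f + +, are the parental types, so the F1 was + ts co / f + +.
The two rarest classes, + + co and f ts +, are the double crossovers. Comparing them with the parentals, only the ts allele has switched, so ts is the middle locus and the order is f – ts – co.
Crossovers in the ts–co interval produce the single-crossover classes + ts + and f + co (51 + 64 = 115) plus the double crossovers (15).
RF(ts–co) = (115 + 15) / 2000 = 130/2000 = 0.0650 → 6.5 centimorgans.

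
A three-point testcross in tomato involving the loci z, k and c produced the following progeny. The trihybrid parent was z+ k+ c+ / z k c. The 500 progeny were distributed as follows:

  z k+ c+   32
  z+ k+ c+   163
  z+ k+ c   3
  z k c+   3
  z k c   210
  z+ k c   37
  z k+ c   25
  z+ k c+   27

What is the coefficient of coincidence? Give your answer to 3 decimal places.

0.690

The two rarest classes, z+ k+ c and z k c+, are the double crossovers. Comparing them with the parentals, only the c allele has switched, so c is the middle locus and the order is z – c – k.
z–c: (69 + 6)/500 = 0.1500; c–k: (52 + 6)/500 = 0.1160.
Expected DCO frequency = 0.1500 × 0.1160 ≈ 0.01740; observed = 6/500 ≈ 0.01200.
Coefficient of coincidence = 0.01200/0.01740 ≈ 0.690.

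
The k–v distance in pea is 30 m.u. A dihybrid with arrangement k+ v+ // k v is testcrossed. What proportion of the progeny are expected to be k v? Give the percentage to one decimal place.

A map distance of 30 m.u. corresponds to a recombination frequency of 0.300.
The F1 is k+ v+ / k v, so k v is a parental gamete class with expected frequency (1 − r)/2 = 0.700/2 = 0.3500.
That is 0.3500 = 35.0% of the progeny.

35.0%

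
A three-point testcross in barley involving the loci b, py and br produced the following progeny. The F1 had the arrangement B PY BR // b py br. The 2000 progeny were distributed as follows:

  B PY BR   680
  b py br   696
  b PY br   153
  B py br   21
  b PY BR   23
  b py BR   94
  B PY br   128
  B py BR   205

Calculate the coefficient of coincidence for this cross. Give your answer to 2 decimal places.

0.82

The two rarest classes, b PY BR and B py br, are the double crossovers. Comparing them with the parentals, only the b allele has switched, so b is the middle locus and the order is br – b – py.
br–b: (222 + 44)/2000 = 0.1330; b–py: (358 + 44)/2000 = 0.2010.
Expected DCO frequency = 0.1330 × 0.2010 ≈ 0.02673; observed = 44/2000 ≈ 0.02200.
Coefficient of coincidence = 0.02200/0.02673 ≈ 0.82.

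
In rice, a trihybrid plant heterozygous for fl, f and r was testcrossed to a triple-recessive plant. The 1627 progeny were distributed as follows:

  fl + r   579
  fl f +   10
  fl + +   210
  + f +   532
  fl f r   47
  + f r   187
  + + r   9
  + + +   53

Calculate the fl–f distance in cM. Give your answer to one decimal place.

7.3 cM

The two most frequent reciprocal classes, fl + r and + f +, are the parental types, so the F1 was fl + r / + f +.
The two rarest classes, + + r and fl f +, are the double crossovers. Comparing them with the parentals, only the fl allele has switched, so fl is the middle locus and the order is f – fl – r.
Crossovers in the f–fl interval produce the single-crossover classes fl f r and + + + (47 + 53 = 100) plus the double crossovers (19).
RF(f–fl) = (100 + 19) / 1627 = 119/1627 = 0.0731 → 7.3 cM.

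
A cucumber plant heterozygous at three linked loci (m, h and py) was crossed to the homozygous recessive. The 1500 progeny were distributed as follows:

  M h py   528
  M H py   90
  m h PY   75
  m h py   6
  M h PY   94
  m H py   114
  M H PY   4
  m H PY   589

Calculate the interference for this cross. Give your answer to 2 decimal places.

0.61

The two most frequent reciprocal classes, m H PY and M h py, are the parental types, so the F1 was m H PY / M h py.
The two rarest classes, M H PY and m h py, are the double crossovers. Comparing them with the parentals, only the m allele has switched, so m is the middle locus and the order is h – m – py.
h–m: (165 + 10)/1500 = 0.1167; m–py: (208 + 10)/1500 = 0.1453.
Expected DCO frequency = 0.1167 × 0.1453 ≈ 0.01696; observed = 10/1500 ≈ 0.00667.
Coefficient of coincidence = 0.00667/0.01696 ≈ 0.39; interference = 1 − 0.39 = 0.61.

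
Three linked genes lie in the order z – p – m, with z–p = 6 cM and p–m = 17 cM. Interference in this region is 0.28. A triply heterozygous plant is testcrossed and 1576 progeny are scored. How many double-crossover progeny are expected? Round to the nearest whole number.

Map distances give recombination frequencies of 0.060 and 0.170 for the two intervals.
With interference 0.28 (so coincidence = 0.72), expected double-crossover frequency = 0.060 × 0.170 × 0.72 = 0.00734.
Expected number = 0.00734 × 1576 = 11.57 ≈ 12.

12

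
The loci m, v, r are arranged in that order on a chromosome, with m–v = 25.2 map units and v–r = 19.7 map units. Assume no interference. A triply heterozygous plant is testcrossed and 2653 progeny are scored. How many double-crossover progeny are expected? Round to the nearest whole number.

Map distances give recombination frequencies of 0.252 and 0.197 for the two intervals.
With no interference, expected double-crossover frequency = 0.252 × 0.197 = 0.04964.
Expected number = 0.04964 × 2653 = 131.71 ≈ 132.

132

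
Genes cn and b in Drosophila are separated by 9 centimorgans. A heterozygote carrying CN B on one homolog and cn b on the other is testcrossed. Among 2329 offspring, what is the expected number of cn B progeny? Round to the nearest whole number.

A map distance of 9 centimorgans corresponds to a recombination frequency of 0.090.
The F1 is CN B / cn b, so cn B is a recombinant gamete class with expected frequency r/2 = 0.090/2 = 0.0450.
Expected number = 0.0450 × 2329 = 104.80 ≈ 105.

105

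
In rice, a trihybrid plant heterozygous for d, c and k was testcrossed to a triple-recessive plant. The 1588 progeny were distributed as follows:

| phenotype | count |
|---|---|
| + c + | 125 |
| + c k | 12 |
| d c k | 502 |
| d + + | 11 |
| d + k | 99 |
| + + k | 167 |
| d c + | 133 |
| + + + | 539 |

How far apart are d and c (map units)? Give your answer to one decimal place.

15.6 map units

The two most frequent reciprocal classes, + + + and d c k, are the parental types, so the F1 was + + + / d c k.
The two rarest classes, d + + and + c k, are the double crossovers. Comparing them with the parentals, only the d allele has switched, so d is the middle locus and the order is k – d – c.
Crossovers in the d–c interval produce the single-crossover classes + c + and d + k (125 + 99 = 224) plus the double crossovers (23).
RF(d–c) = (224 + 23) / 1588 = 247/1588 = 0.1555 → 15.6 map units.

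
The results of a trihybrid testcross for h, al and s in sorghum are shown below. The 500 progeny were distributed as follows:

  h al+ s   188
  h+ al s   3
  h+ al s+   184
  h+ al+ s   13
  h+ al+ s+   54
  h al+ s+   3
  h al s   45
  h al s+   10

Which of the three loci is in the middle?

s

The two most frequent reciprocal classes, h+ al s+ and h al+ s, are the parental types, so the F1 was h+ al s+ / h al+ s.
The two rarest classes, h+ al s and h al+ s+, are the double crossovers. Comparing them with the parentals, only the s allele has switched, so s is the middle locus and the order is h – s – al.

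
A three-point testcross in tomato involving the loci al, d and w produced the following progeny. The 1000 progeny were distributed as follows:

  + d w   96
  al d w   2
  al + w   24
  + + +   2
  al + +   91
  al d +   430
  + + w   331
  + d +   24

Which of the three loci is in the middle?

The two most frequent reciprocal classes, + + w and al d +, are the parental types, so the F1 was + + w / al d +.
The two rarest classes, + + + and al d w, are the double crossovers. Comparing them with the parentals, only the w allele has switched, so w is the middle locus and the order is al – w – d.

w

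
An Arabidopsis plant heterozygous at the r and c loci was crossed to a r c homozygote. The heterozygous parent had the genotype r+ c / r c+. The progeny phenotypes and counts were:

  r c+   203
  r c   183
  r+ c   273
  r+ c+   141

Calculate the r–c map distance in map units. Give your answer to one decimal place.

The recombinant classes are r+ c+ and r c: 141 + 183 = 324.
Recombination frequency = 324/800 = 0.4050 ≈ 40.5%, i.e. 40.5 map units.

40.5 map units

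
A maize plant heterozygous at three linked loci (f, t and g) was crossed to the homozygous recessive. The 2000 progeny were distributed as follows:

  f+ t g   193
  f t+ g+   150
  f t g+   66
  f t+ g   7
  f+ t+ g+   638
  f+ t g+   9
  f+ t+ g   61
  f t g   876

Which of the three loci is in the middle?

The two most frequent reciprocal classes, f t g and f+ t+ g+, are the parental types, so the F1 was f t g / f+ t+ g+.
The two rarest classes, f t+ g and f+ t g+, are the double crossovers. Comparing them with the parentals, only the t allele has switched, so t is the middle locus and the order is g – t – f.

t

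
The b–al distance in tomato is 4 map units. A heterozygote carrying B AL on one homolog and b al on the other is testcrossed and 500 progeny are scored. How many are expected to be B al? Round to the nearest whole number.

10

A map distance of 4 map units corresponds to a recombination frequency of 0.040.
The F1 is B AL / b al, so B al is a recombinant gamete class with expected frequency r/2 = 0.040/2 = 0.0200.
Expected number = 0.0200 × 500 = 10.00 ≈ 10.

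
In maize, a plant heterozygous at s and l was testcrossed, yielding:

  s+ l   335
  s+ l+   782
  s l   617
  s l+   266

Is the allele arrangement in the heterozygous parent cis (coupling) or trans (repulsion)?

The two most frequent classes are s+ l+ (782) and s l (617); these are the parental (non-recombinant) types.
So the F1 carried s+ l+ on one chromosome and s l on the other — the recessive alleles are on the same chromosome (cis / coupling).

cis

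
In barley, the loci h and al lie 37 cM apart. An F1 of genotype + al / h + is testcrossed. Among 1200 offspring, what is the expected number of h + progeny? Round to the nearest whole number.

378

A map distance of 37 cM corresponds to a recombination frequency of 0.370.
The F1 is + al / h +, so h + is a parental gamete class with expected frequency (1 − r)/2 = 0.630/2 = 0.3150.
Expected number = 0.3150 × 1200 = 378.00 ≈ 378.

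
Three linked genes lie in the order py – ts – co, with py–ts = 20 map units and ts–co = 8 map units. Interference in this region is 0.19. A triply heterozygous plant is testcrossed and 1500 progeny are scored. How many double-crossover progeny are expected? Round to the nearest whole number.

Map distances give recombination frequencies of 0.200 and 0.080 for the two intervals.
With interference 0.19 (so coincidence = 0.81), expected double-crossover frequency = 0.200 × 0.080 × 0.81 = 0.01296.
Expected number = 0.01296 × 1500 = 19.44 ≈ 19.

19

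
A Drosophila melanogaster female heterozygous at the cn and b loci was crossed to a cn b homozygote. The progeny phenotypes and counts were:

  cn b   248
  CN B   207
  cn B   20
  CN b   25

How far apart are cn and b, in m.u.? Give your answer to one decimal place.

9.0 m.u.

The two most frequent classes, CN B (207) and cn b (248), are the parental types, so the F1 was CN B / cn b.
The recombinant classes are CN b and cn B: 25 + 20 = 45.
Recombination frequency = 45/500 = 0.0900 ≈ 9.0%, i.e. 9.0 m.u.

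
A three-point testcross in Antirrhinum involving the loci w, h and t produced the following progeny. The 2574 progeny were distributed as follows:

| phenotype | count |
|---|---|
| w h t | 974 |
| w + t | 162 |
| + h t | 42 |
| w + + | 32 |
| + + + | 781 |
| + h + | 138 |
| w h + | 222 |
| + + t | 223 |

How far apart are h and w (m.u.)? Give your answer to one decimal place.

14.5 m.u.

The two most frequent reciprocal classes, + + + and w h t, are the parental types, so the F1 was + + + / w h t.
The two rarest classes, w + + and + h t, are the double crossovers. Comparing them with the parentals, only the w allele has switched, so w is the middle locus and the order is t – w – h.
Crossovers in the w–h interval produce the single-crossover classes + h + and w + t (138 + 162 = 300) plus the double crossovers (74).
RF(w–h) = (300 + 74) / 2574 = 374/2574 = 0.1453 → 14.5 m.u.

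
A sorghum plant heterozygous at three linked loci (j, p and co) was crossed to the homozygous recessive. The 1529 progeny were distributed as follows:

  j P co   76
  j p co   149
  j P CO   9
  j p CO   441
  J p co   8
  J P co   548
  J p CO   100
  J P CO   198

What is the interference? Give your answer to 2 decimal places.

The two most frequent reciprocal classes, j p CO and J P co, are the parental types, so the F1 was j p CO / J P co.
The two rarest classes, j P CO and J p co, are the double crossovers. Comparing them with the parentals, only the p allele has switched, so p is the middle locus and the order is co – p – j.
co–p: (347 + 17)/1529 = 0.2381; p–j: (176 + 17)/1529 = 0.1262.
Expected DCO frequency = 0.2381 × 0.1262 ≈ 0.03005; observed = 17/1529 ≈ 0.01112.
Coefficient of coincidence = 0.01112/0.03005 ≈ 0.37; interference = 1 − 0.37 = 0.63.

0.63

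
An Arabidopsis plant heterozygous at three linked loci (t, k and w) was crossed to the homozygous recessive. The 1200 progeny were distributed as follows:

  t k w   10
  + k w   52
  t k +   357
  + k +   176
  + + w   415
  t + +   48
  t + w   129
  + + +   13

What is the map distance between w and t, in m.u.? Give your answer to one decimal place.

27.3 m.u.

The two most frequent reciprocal classes, + + w and t k +, are the parental types, so the F1 was + + w / t k +.
The two rarest classes, + + + and t k w, are the double crossovers. Comparing them with the parentals, only the w allele has switched, so w is the middle locus and the order is t – w – k.
Crossovers in the t–w interval produce the single-crossover classes t + w and + k + (129 + 176 = 305) plus the double crossovers (23).
RF(t–w) = (305 + 23) / 1200 = 328/1200 = 0.2733 → 27.3 m.u.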